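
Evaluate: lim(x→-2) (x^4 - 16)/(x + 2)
This is a standard limit.

Factor or rationalize the expression:
  lim(x→-2) (x^4 - 16)/(x + 2) = -32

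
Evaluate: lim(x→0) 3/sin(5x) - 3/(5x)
This is an ∞-∞ indeterminate form.

Combine fractions or rationalize to convert ∞-∞ to 0/0 form:
  lim(x→0) 3/sin(5x) - 3/(5x) = 0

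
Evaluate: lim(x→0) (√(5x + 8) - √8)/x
This is a standard limit.

Factor or rationalize the expression:
  lim(x→0) (√(5x + 8) - √8)/x = 5·sqrt(2)/8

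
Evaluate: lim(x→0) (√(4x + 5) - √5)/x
This is a standard limit.

Factor or rationalize the expression:
  lim(x→0) (√(4x + 5) - √5)/x = 2·sqrt(5)/5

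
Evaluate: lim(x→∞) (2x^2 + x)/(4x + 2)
This is an ∞/∞ indeterminate form.

Apply L'Hôpital's rule: differentiate numerator and denominator separately.
  f(x) = 2·x^2 + x   ⇒   f'(x) = 4·x + 1
  g(x) = 4·x + 2   ⇒   g'(x) = 4
  lim(x→∞) f'(x)/g'(x) = lim(x→∞) (4·x + 1)/(4)
  = ∞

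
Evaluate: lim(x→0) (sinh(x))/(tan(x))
This is a 0/0 indeterminate form.

Apply L'Hôpital's rule: differentiate numerator and denominator separately.
  f(x) = sinh(x)   ⇒   f'(x) = cosh(x)
  g(x) = tan(x)   ⇒   g'(x) = tan(x)^2 + 1
  lim(x→0) f'(x)/g'(x) = lim(x→0) (cosh(x))/(tan(x)^2 + 1)
  = 1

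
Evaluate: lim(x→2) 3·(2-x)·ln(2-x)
This is a 0·∞ indeterminate form.

Rewrite 0·∞ as a quotient (0/0 or ∞/∞ form), then apply L'Hôpital's rule:
  lim(x→2) 3·(2-x)·ln(2-x) = 0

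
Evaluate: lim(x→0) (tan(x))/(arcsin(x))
This is a 0/0 indeterminate form.

Apply L'Hôpital's rule: differentiate numerator and denominator separately.
  f(x) = tan(x)   ⇒   f'(x) = tan(x)^2 + 1
  g(x) = asin(x)   ⇒   g'(x) = 1/sqrt(1 - x^2)
  lim(x→0) f'(x)/g'(x) = lim(x→0) (tan(x)^2 + 1)/(1/sqrt(1 - x^2))
  = 1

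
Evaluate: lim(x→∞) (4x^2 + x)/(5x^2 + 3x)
This is an ∞/∞ indeterminate form.

Apply L'Hôpital's rule: differentiate numerator and denominator separately.
  f(x) = 4·x^2 + x   ⇒   f'(x) = 8·x + 1
  g(x) = 5·x^2 + 3·x   ⇒   g'(x) = 10·x + 3
  lim(x→∞) f'(x)/g'(x) = lim(x→∞) (8·x + 1)/(10·x + 3)
  = 4/5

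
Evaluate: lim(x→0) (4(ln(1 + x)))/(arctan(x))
This is a 0/0 indeterminate form.

Apply L'Hôpital's rule: differentiate numerator and denominator separately.
  f(x) = 4·ln(x + 1)   ⇒   f'(x) = 4/(x + 1)
  g(x) = atan(x)   ⇒   g'(x) = 1/(x^2 + 1)
  lim(x→0) f'(x)/g'(x) = lim(x→0) (4/(x + 1))/(1/(x^2 + 1))
  = 4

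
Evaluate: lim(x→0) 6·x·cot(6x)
This is a 0·∞ indeterminate form.

Rewrite 0·∞ as a quotient (0/0 or ∞/∞ form), then apply L'Hôpital's rule:
  lim(x→0) 6·x·cot(6x) = 1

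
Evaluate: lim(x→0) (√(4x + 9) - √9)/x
This is a standard limit.

Factor or rationalize the expression:
  lim(x→0) (√(4x + 9) - √9)/x = 2/3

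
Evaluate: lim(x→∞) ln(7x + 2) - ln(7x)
This is an ∞-∞ indeterminate form.

Combine fractions or rationalize to convert ∞-∞ to 0/0 form:
  lim(x→∞) ln(7x + 2) - ln(7x) = 0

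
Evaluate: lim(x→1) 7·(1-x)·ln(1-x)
This is a 0·∞ indeterminate form.

Rewrite 0·∞ as a quotient (0/0 or ∞/∞ form), then apply L'Hôpital's rule:
  lim(x→1) 7·(1-x)·ln(1-x) = 0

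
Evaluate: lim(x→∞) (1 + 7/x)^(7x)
This is an exponential indeterminate form.

For exponential indeterminate forms, take the natural log:
  Let L = lim(x→∞) (1 + 7/x)^(7x)
  Then ln(L) = lim(x→∞) [exponent × ln(base)]
  Evaluate using L'Hôpital or standard limits, then exponentiate.
  L = e^(49)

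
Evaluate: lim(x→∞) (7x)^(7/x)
This is an exponential indeterminate form.

For exponential indeterminate forms, take the natural log:
  Let L = lim(x→∞) (7x)^(7/x)
  Then ln(L) = lim(x→∞) [exponent × ln(base)]
  Evaluate using L'Hôpital or standard limits, then exponentiate.
  L = 1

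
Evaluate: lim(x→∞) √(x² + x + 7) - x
This is an ∞-∞ indeterminate form.

Combine fractions or rationalize to convert ∞-∞ to 0/0 form:
  lim(x→∞) √(x² + x + 7) - x = 1/2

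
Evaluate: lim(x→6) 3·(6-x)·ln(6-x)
This is a 0·∞ indeterminate form.

Rewrite 0·∞ as a quotient (0/0 or ∞/∞ form), then apply L'Hôpital's rule:
  lim(x→6) 3·(6-x)·ln(6-x) = 0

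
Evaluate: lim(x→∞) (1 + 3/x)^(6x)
This is an exponential indeterminate form.

For exponential indeterminate forms, take the natural log:
  Let L = lim(x→∞) (1 + 3/x)^(6x)
  Then ln(L) = lim(x→∞) [exponent × ln(base)]
  Evaluate using L'Hôpital or standard limits, then exponentiate.
  L = e^(18)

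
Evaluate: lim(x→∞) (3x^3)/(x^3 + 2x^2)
This is an ∞/∞ indeterminate form.

Apply L'Hôpital's rule: differentiate numerator and denominator separately.
  f(x) = 3·x^3   ⇒   f'(x) = 9·x^2
  g(x) = x^3 + 2·x^2   ⇒   g'(x) = 3·x^2 + 4·x
  lim(x→∞) f'(x)/g'(x) = lim(x→∞) (9·x^2)/(3·x^2 + 4·x)
  = 3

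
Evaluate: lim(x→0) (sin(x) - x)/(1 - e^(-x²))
This is a 0/0 indeterminate form.

Apply L'Hôpital's rule: differentiate numerator and denominator separately.
  f(x) = -x + sin(x)   ⇒   f'(x) = cos(x) - 1
  g(x) = 1 - e^(-x^2)   ⇒   g'(x) = 2·x·e^(-x^2)
  lim(x→0) f'(x)/g'(x) = lim(x→0) (cos(x) - 1)/(2·x·e^(-x^2))
  = 0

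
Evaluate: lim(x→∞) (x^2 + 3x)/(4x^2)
This is an ∞/∞ indeterminate form.

Apply L'Hôpital's rule: differentiate numerator and denominator separately.
  f(x) = x^2 + 3·x   ⇒   f'(x) = 2·x + 3
  g(x) = 4·x^2   ⇒   g'(x) = 8·x
  lim(x→∞) f'(x)/g'(x) = lim(x→∞) (2·x + 3)/(8·x)
  = 1/4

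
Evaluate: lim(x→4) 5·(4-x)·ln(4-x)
This is a 0·∞ indeterminate form.

Rewrite 0·∞ as a quotient (0/0 or ∞/∞ form), then apply L'Hôpital's rule:
  lim(x→4) 5·(4-x)·ln(4-x) = 0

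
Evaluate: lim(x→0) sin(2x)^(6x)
This is an exponential indeterminate form.

For exponential indeterminate forms, take the natural log:
  Let L = lim(x→0) sin(2x)^(6x)
  Then ln(L) = lim(x→0) [exponent × ln(base)]
  Evaluate using L'Hôpital or standard limits, then exponentiate.
  L = 1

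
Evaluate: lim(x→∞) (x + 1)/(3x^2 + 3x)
This is an ∞/∞ indeterminate form.

Apply L'Hôpital's rule: differentiate numerator and denominator separately.
  f(x) = x + 1   ⇒   f'(x) = 1
  g(x) = 3·x^2 + 3·x   ⇒   g'(x) = 6·x + 3
  lim(x→∞) f'(x)/g'(x) = lim(x→∞) (1)/(6·x + 3)
  = 0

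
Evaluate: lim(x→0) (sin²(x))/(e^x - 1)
This is a 0/0 indeterminate form.

Apply L'Hôpital's rule: differentiate numerator and denominator separately.
  f(x) = sin(x)^2   ⇒   f'(x) = 2·sin(x)·cos(x)
  g(x) = e^(x) - 1   ⇒   g'(x) = e^(x)
  lim(x→0) f'(x)/g'(x) = lim(x→0) (2·sin(x)·cos(x))/(e^(x))
  = 0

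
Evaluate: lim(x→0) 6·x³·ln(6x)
This is a 0·∞ indeterminate form.

Rewrite 0·∞ as a quotient (0/0 or ∞/∞ form), then apply L'Hôpital's rule:
  lim(x→0) 6·x³·ln(6x) = 0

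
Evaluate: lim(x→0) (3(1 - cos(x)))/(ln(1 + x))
This is a 0/0 indeterminate form.

Apply L'Hôpital's rule: differentiate numerator and denominator separately.
  f(x) = 3 - 3·cos(x)   ⇒   f'(x) = 3·sin(x)
  g(x) = ln(x + 1)   ⇒   g'(x) = 1/(x + 1)
  lim(x→0) f'(x)/g'(x) = lim(x→0) (3·sin(x))/(1/(x + 1))
  = 0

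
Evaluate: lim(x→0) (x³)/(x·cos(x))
This is a 0/0 indeterminate form.

Apply L'Hôpital's rule: differentiate numerator and denominator separately.
  f(x) = x^3   ⇒   f'(x) = 3·x^2
  g(x) = x·cos(x)   ⇒   g'(x) = -x·sin(x) + cos(x)
  lim(x→0) f'(x)/g'(x) = lim(x→0) (3·x^2)/(-x·sin(x) + cos(x))
  = 0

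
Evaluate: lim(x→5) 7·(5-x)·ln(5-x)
This is a 0·∞ indeterminate form.

Rewrite 0·∞ as a quotient (0/0 or ∞/∞ form), then apply L'Hôpital's rule:
  lim(x→5) 7·(5-x)·ln(5-x) = 0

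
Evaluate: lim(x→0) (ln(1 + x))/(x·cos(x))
This is a 0/0 indeterminate form.

Apply L'Hôpital's rule: differentiate numerator and denominator separately.
  f(x) = ln(x + 1)   ⇒   f'(x) = 1/(x + 1)
  g(x) = x·cos(x)   ⇒   g'(x) = -x·sin(x) + cos(x)
  lim(x→0) f'(x)/g'(x) = lim(x→0) (1/(x + 1))/(-x·sin(x) + cos(x))
  = 1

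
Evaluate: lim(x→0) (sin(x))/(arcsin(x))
This is a 0/0 indeterminate form.

Apply L'Hôpital's rule: differentiate numerator and denominator separately.
  f(x) = sin(x)   ⇒   f'(x) = cos(x)
  g(x) = asin(x)   ⇒   g'(x) = 1/sqrt(1 - x^2)
  lim(x→0) f'(x)/g'(x) = lim(x→0) (cos(x))/(1/sqrt(1 - x^2))
  = 1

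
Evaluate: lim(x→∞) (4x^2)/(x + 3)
This is an ∞/∞ indeterminate form.

Apply L'Hôpital's rule: differentiate numerator and denominator separately.
  f(x) = 4·x^2   ⇒   f'(x) = 8·x
  g(x) = x + 3   ⇒   g'(x) = 1
  lim(x→∞) f'(x)/g'(x) = lim(x→∞) (8·x)/(1)
  = ∞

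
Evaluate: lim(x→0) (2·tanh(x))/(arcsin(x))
This is a 0/0 indeterminate form.

Apply L'Hôpital's rule: differentiate numerator and denominator separately.
  f(x) = 2·tanh(x)   ⇒   f'(x) = 2 - 2·tanh(x)^2
  g(x) = asin(x)   ⇒   g'(x) = 1/sqrt(1 - x^2)
  lim(x→0) f'(x)/g'(x) = lim(x→0) (2 - 2·tanh(x)^2)/(1/sqrt(1 - x^2))
  = 2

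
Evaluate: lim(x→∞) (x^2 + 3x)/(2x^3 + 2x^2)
This is an ∞/∞ indeterminate form.

Apply L'Hôpital's rule: differentiate numerator and denominator separately.
  f(x) = x^2 + 3·x   ⇒   f'(x) = 2·x + 3
  g(x) = 2·x^3 + 2·x^2   ⇒   g'(x) = 6·x^2 + 4·x
  lim(x→∞) f'(x)/g'(x) = lim(x→∞) (2·x + 3)/(6·x^2 + 4·x)
  = 0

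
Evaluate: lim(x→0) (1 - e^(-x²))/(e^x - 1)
This is a 0/0 indeterminate form.

Apply L'Hôpital's rule: differentiate numerator and denominator separately.
  f(x) = 1 - e^(-x^2)   ⇒   f'(x) = 2·x·e^(-x^2)
  g(x) = e^(x) - 1   ⇒   g'(x) = e^(x)
  lim(x→0) f'(x)/g'(x) = lim(x→0) (2·x·e^(-x^2))/(e^(x))
  = 0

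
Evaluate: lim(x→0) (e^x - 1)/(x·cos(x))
This is a 0/0 indeterminate form.

Apply L'Hôpital's rule: differentiate numerator and denominator separately.
  f(x) = e^(x) - 1   ⇒   f'(x) = e^(x)
  g(x) = x·cos(x)   ⇒   g'(x) = -x·sin(x) + cos(x)
  lim(x→0) f'(x)/g'(x) = lim(x→0) (e^(x))/(-x·sin(x) + cos(x))
  = 1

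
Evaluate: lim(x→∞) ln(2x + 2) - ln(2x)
This is an ∞-∞ indeterminate form.

Combine fractions or rationalize to convert ∞-∞ to 0/0 form:
  lim(x→∞) ln(2x + 2) - ln(2x) = 0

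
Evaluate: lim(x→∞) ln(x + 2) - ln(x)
This is an ∞-∞ indeterminate form.

Combine fractions or rationalize to convert ∞-∞ to 0/0 form:
  lim(x→∞) ln(x + 2) - ln(x) = 0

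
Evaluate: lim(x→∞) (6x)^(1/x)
This is an exponential indeterminate form.

For exponential indeterminate forms, take the natural log:
  Let L = lim(x→∞) (6x)^(1/x)
  Then ln(L) = lim(x→∞) [exponent × ln(base)]
  Evaluate using L'Hôpital or standard limits, then exponentiate.
  L = 1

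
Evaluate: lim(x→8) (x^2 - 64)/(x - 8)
This is a standard limit.

Factor or rationalize the expression:
  lim(x→8) (x^2 - 64)/(x - 8) = 16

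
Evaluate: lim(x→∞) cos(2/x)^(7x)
This is an exponential indeterminate form.

For exponential indeterminate forms, take the natural log:
  Let L = lim(x→∞) cos(2/x)^(7x)
  Then ln(L) = lim(x→∞) [exponent × ln(base)]
  Evaluate using L'Hôpital or standard limits, then exponentiate.
  L = 1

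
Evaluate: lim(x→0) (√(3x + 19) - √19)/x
This is a standard limit.

Factor or rationalize the expression:
  lim(x→0) (√(3x + 19) - √19)/x = 3·sqrt(19)/38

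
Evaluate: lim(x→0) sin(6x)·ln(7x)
This is a 0·∞ indeterminate form.

Rewrite 0·∞ as a quotient (0/0 or ∞/∞ form), then apply L'Hôpital's rule:
  lim(x→0) sin(6x)·ln(7x) = 0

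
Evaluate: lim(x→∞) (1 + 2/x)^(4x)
This is an exponential indeterminate form.

For exponential indeterminate forms, take the natural log:
  Let L = lim(x→∞) (1 + 2/x)^(4x)
  Then ln(L) = lim(x→∞) [exponent × ln(base)]
  Evaluate using L'Hôpital or standard limits, then exponentiate.
  L = e^(8)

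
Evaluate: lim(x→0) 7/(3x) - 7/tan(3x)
This is an ∞-∞ indeterminate form.

Combine fractions or rationalize to convert ∞-∞ to 0/0 form:
  lim(x→0) 7/(3x) - 7/tan(3x) = 0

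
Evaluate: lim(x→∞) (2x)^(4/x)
This is an exponential indeterminate form.

For exponential indeterminate forms, take the natural log:
  Let L = lim(x→∞) (2x)^(4/x)
  Then ln(L) = lim(x→∞) [exponent × ln(base)]
  Evaluate using L'Hôpital or standard limits, then exponentiate.
  L = 1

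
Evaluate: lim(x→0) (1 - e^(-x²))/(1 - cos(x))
This is a 0/0 indeterminate form.

Apply L'Hôpital's rule: differentiate numerator and denominator separately.
  f(x) = 1 - e^(-x^2)   ⇒   f'(x) = 2·x·e^(-x^2)
  g(x) = 1 - cos(x)   ⇒   g'(x) = sin(x)
  lim(x→0) f'(x)/g'(x) = lim(x→0) (2·x·e^(-x^2))/(sin(x))
  = 2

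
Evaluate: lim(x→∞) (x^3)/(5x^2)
This is an ∞/∞ indeterminate form.

Apply L'Hôpital's rule: differentiate numerator and denominator separately.
  f(x) = x^3   ⇒   f'(x) = 3·x^2
  g(x) = 5·x^2   ⇒   g'(x) = 10·x
  lim(x→∞) f'(x)/g'(x) = lim(x→∞) (3·x^2)/(10·x)
  = ∞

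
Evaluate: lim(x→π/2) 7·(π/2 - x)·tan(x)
This is a 0·∞ indeterminate form.

Rewrite 0·∞ as a quotient (0/0 or ∞/∞ form), then apply L'Hôpital's rule:
  lim(x→π/2) 7·(π/2 - x)·tan(x) = 7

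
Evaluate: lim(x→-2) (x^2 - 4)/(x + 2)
This is a standard limit.

Factor or rationalize the expression:
  lim(x→-2) (x^2 - 4)/(x + 2) = -4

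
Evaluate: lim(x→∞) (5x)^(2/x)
This is an exponential indeterminate form.

For exponential indeterminate forms, take the natural log:
  Let L = lim(x→∞) (5x)^(2/x)
  Then ln(L) = lim(x→∞) [exponent × ln(base)]
  Evaluate using L'Hôpital or standard limits, then exponentiate.
  L = 1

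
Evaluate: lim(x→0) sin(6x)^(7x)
This is an exponential indeterminate form.

For exponential indeterminate forms, take the natural log:
  Let L = lim(x→0) sin(6x)^(7x)
  Then ln(L) = lim(x→0) [exponent × ln(base)]
  Evaluate using L'Hôpital or standard limits, then exponentiate.
  L = 1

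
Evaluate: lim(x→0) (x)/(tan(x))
This is a 0/0 indeterminate form.

Apply L'Hôpital's rule: differentiate numerator and denominator separately.
  f(x) = x   ⇒   f'(x) = 1
  g(x) = tan(x)   ⇒   g'(x) = tan(x)^2 + 1
  lim(x→0) f'(x)/g'(x) = lim(x→0) (1)/(tan(x)^2 + 1)
  = 1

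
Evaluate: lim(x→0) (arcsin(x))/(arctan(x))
This is a 0/0 indeterminate form.

Apply L'Hôpital's rule: differentiate numerator and denominator separately.
  f(x) = asin(x)   ⇒   f'(x) = 1/sqrt(1 - x^2)
  g(x) = atan(x)   ⇒   g'(x) = 1/(x^2 + 1)
  lim(x→0) f'(x)/g'(x) = lim(x→0) (1/sqrt(1 - x^2))/(1/(x^2 + 1))
  = 1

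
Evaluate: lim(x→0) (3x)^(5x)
This is an exponential indeterminate form.

For exponential indeterminate forms, take the natural log:
  Let L = lim(x→0) (3x)^(5x)
  Then ln(L) = lim(x→0) [exponent × ln(base)]
  Evaluate using L'Hôpital or standard limits, then exponentiate.
  L = 1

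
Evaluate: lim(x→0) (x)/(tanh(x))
This is a 0/0 indeterminate form.

Apply L'Hôpital's rule: differentiate numerator and denominator separately.
  f(x) = x   ⇒   f'(x) = 1
  g(x) = tanh(x)   ⇒   g'(x) = 1 - tanh(x)^2
  lim(x→0) f'(x)/g'(x) = lim(x→0) (1)/(1 - tanh(x)^2)
  = 1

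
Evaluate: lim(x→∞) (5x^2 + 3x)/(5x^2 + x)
This is an ∞/∞ indeterminate form.

Apply L'Hôpital's rule: differentiate numerator and denominator separately.
  f(x) = 5·x^2 + 3·x   ⇒   f'(x) = 10·x + 3
  g(x) = 5·x^2 + x   ⇒   g'(x) = 10·x + 1
  lim(x→∞) f'(x)/g'(x) = lim(x→∞) (10·x + 3)/(10·x + 1)
  = 1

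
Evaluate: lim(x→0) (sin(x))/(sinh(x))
This is a 0/0 indeterminate form.

Apply L'Hôpital's rule: differentiate numerator and denominator separately.
  f(x) = sin(x)   ⇒   f'(x) = cos(x)
  g(x) = sinh(x)   ⇒   g'(x) = cosh(x)
  lim(x→0) f'(x)/g'(x) = lim(x→0) (cos(x))/(cosh(x))
  = 1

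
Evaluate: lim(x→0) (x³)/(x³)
This is a 0/0 indeterminate form.

Apply L'Hôpital's rule: differentiate numerator and denominator separately.
  f(x) = x^3   ⇒   f'(x) = 3·x^2
  g(x) = x^3   ⇒   g'(x) = 3·x^2
  lim(x→0) f'(x)/g'(x) = lim(x→0) (3·x^2)/(3·x^2)
  = 1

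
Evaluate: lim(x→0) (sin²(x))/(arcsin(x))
This is a 0/0 indeterminate form.

Apply L'Hôpital's rule: differentiate numerator and denominator separately.
  f(x) = sin(x)^2   ⇒   f'(x) = 2·sin(x)·cos(x)
  g(x) = asin(x)   ⇒   g'(x) = 1/sqrt(1 - x^2)
  lim(x→0) f'(x)/g'(x) = lim(x→0) (2·sin(x)·cos(x))/(1/sqrt(1 - x^2))
  = 0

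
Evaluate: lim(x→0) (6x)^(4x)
This is an exponential indeterminate form.

For exponential indeterminate forms, take the natural log:
  Let L = lim(x→0) (6x)^(4x)
  Then ln(L) = lim(x→0) [exponent × ln(base)]
  Evaluate using L'Hôpital or standard limits, then exponentiate.
  L = 1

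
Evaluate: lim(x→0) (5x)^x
This is an exponential indeterminate form.

For exponential indeterminate forms, take the natural log:
  Let L = lim(x→0) (5x)^x
  Then ln(L) = lim(x→0) [exponent × ln(base)]
  Evaluate using L'Hôpital or standard limits, then exponentiate.
  L = 1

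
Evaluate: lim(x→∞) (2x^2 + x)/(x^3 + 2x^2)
This is an ∞/∞ indeterminate form.

Apply L'Hôpital's rule: differentiate numerator and denominator separately.
  f(x) = 2·x^2 + x   ⇒   f'(x) = 4·x + 1
  g(x) = x^3 + 2·x^2   ⇒   g'(x) = 3·x^2 + 4·x
  lim(x→∞) f'(x)/g'(x) = lim(x→∞) (4·x + 1)/(3·x^2 + 4·x)
  = 0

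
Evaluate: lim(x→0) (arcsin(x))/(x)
This is a 0/0 indeterminate form.

Apply L'Hôpital's rule: differentiate numerator and denominator separately.
  f(x) = asin(x)   ⇒   f'(x) = 1/sqrt(1 - x^2)
  g(x) = x   ⇒   g'(x) = 1
  lim(x→0) f'(x)/g'(x) = lim(x→0) (1/sqrt(1 - x^2))/(1)
  = 1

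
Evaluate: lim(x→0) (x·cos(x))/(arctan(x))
This is a 0/0 indeterminate form.

Apply L'Hôpital's rule: differentiate numerator and denominator separately.
  f(x) = x·cos(x)   ⇒   f'(x) = -x·sin(x) + cos(x)
  g(x) = atan(x)   ⇒   g'(x) = 1/(x^2 + 1)
  lim(x→0) f'(x)/g'(x) = lim(x→0) (-x·sin(x) + cos(x))/(1/(x^2 + 1))
  = 1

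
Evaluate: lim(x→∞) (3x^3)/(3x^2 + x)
This is an ∞/∞ indeterminate form.

Apply L'Hôpital's rule: differentiate numerator and denominator separately.
  f(x) = 3·x^3   ⇒   f'(x) = 9·x^2
  g(x) = 3·x^2 + x   ⇒   g'(x) = 6·x + 1
  lim(x→∞) f'(x)/g'(x) = lim(x→∞) (9·x^2)/(6·x + 1)
  = ∞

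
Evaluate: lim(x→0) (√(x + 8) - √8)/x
This is a standard limit.

Factor or rationalize the expression:
  lim(x→0) (√(x + 8) - √8)/x = sqrt(2)/8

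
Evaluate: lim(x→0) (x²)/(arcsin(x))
This is a 0/0 indeterminate form.

Apply L'Hôpital's rule: differentiate numerator and denominator separately.
  f(x) = x^2   ⇒   f'(x) = 2·x
  g(x) = asin(x)   ⇒   g'(x) = 1/sqrt(1 - x^2)
  lim(x→0) f'(x)/g'(x) = lim(x→0) (2·x)/(1/sqrt(1 - x^2))
  = 0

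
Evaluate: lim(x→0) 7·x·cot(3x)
This is a 0·∞ indeterminate form.

Rewrite 0·∞ as a quotient (0/0 or ∞/∞ form), then apply L'Hôpital's rule:
  lim(x→0) 7·x·cot(3x) = 7/3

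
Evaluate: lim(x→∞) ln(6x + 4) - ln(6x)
This is an ∞-∞ indeterminate form.

Combine fractions or rationalize to convert ∞-∞ to 0/0 form:
  lim(x→∞) ln(6x + 4) - ln(6x) = 0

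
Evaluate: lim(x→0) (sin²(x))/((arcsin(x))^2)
This is a 0/0 indeterminate form.

Apply L'Hôpital's rule: differentiate numerator and denominator separately.
  f(x) = sin(x)^2   ⇒   f'(x) = 2·sin(x)·cos(x)
  g(x) = asin(x)^2   ⇒   g'(x) = 2·asin(x)/sqrt(1 - x^2)
  lim(x→0) f'(x)/g'(x) = lim(x→0) (2·sin(x)·cos(x))/(2·asin(x)/sqrt(1 - x^2))
  = 1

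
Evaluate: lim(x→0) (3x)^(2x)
This is an exponential indeterminate form.

For exponential indeterminate forms, take the natural log:
  Let L = lim(x→0) (3x)^(2x)
  Then ln(L) = lim(x→0) [exponent × ln(base)]
  Evaluate using L'Hôpital or standard limits, then exponentiate.
  L = 1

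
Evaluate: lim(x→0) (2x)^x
This is an exponential indeterminate form.

For exponential indeterminate forms, take the natural log:
  Let L = lim(x→0) (2x)^x
  Then ln(L) = lim(x→0) [exponent × ln(base)]
  Evaluate using L'Hôpital or standard limits, then exponentiate.
  L = 1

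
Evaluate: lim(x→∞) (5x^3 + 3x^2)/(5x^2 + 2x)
This is an ∞/∞ indeterminate form.

Apply L'Hôpital's rule: differentiate numerator and denominator separately.
  f(x) = 5·x^3 + 3·x^2   ⇒   f'(x) = 15·x^2 + 6·x
  g(x) = 5·x^2 + 2·x   ⇒   g'(x) = 10·x + 2
  lim(x→∞) f'(x)/g'(x) = lim(x→∞) (15·x^2 + 6·x)/(10·x + 2)
  = ∞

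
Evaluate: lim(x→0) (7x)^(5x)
This is an exponential indeterminate form.

For exponential indeterminate forms, take the natural log:
  Let L = lim(x→0) (7x)^(5x)
  Then ln(L) = lim(x→0) [exponent × ln(base)]
  Evaluate using L'Hôpital or standard limits, then exponentiate.
  L = 1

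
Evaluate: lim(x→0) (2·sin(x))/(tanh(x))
This is a 0/0 indeterminate form.

Apply L'Hôpital's rule: differentiate numerator and denominator separately.
  f(x) = 2·sin(x)   ⇒   f'(x) = 2·cos(x)
  g(x) = tanh(x)   ⇒   g'(x) = 1 - tanh(x)^2
  lim(x→0) f'(x)/g'(x) = lim(x→0) (2·cos(x))/(1 - tanh(x)^2)
  = 2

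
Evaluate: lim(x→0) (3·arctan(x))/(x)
This is a 0/0 indeterminate form.

Apply L'Hôpital's rule: differentiate numerator and denominator separately.
  f(x) = 3·atan(x)   ⇒   f'(x) = 3/(x^2 + 1)
  g(x) = x   ⇒   g'(x) = 1
  lim(x→0) f'(x)/g'(x) = lim(x→0) (3/(x^2 + 1))/(1)
  = 3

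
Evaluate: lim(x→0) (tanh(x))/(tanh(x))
This is a 0/0 indeterminate form.

Apply L'Hôpital's rule: differentiate numerator and denominator separately.
  f(x) = tanh(x)   ⇒   f'(x) = 1 - tanh(x)^2
  g(x) = tanh(x)   ⇒   g'(x) = 1 - tanh(x)^2
  lim(x→0) f'(x)/g'(x) = lim(x→0) (1 - tanh(x)^2)/(1 - tanh(x)^2)
  = 1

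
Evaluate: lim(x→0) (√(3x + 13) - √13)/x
This is a standard limit.

Factor or rationalize the expression:
  lim(x→0) (√(3x + 13) - √13)/x = 3·sqrt(13)/26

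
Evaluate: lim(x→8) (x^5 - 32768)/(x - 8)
This is a standard limit.

Factor or rationalize the expression:
  lim(x→8) (x^5 - 32768)/(x - 8) = 20480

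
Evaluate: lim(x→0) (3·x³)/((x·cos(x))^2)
This is a 0/0 indeterminate form.

Apply L'Hôpital's rule: differentiate numerator and denominator separately.
  f(x) = 3·x^3   ⇒   f'(x) = 9·x^2
  g(x) = x^2·cos(x)^2   ⇒   g'(x) = -2·x^2·sin(x)·cos(x) + 2·x·cos(x)^2
  lim(x→0) f'(x)/g'(x) = lim(x→0) (9·x^2)/(-2·x^2·sin(x)·cos(x) + 2·x·cos(x)^2)
  = 0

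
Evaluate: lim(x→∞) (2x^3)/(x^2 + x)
This is an ∞/∞ indeterminate form.

Apply L'Hôpital's rule: differentiate numerator and denominator separately.
  f(x) = 2·x^3   ⇒   f'(x) = 6·x^2
  g(x) = x^2 + x   ⇒   g'(x) = 2·x + 1
  lim(x→∞) f'(x)/g'(x) = lim(x→∞) (6·x^2)/(2·x + 1)
  = ∞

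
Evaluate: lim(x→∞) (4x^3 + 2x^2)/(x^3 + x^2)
This is an ∞/∞ indeterminate form.

Apply L'Hôpital's rule: differentiate numerator and denominator separately.
  f(x) = 4·x^3 + 2·x^2   ⇒   f'(x) = 12·x^2 + 4·x
  g(x) = x^3 + x^2   ⇒   g'(x) = 3·x^2 + 2·x
  lim(x→∞) f'(x)/g'(x) = lim(x→∞) (12·x^2 + 4·x)/(3·x^2 + 2·x)
  = 4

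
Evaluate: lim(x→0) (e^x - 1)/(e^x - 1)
This is a 0/0 indeterminate form.

Apply L'Hôpital's rule: differentiate numerator and denominator separately.
  f(x) = e^(x) - 1   ⇒   f'(x) = e^(x)
  g(x) = e^(x) - 1   ⇒   g'(x) = e^(x)
  lim(x→0) f'(x)/g'(x) = lim(x→0) (e^(x))/(e^(x))
  = 1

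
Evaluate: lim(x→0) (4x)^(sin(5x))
This is an exponential indeterminate form.

For exponential indeterminate forms, take the natural log:
  Let L = lim(x→0) (4x)^(sin(5x))
  Then ln(L) = lim(x→0) [exponent × ln(base)]
  Evaluate using L'Hôpital or standard limits, then exponentiate.
  L = 1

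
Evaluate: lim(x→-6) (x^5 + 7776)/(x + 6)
This is a standard limit.

Factor or rationalize the expression:
  lim(x→-6) (x^5 + 7776)/(x + 6) = 6480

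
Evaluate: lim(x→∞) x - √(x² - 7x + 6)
This is an ∞-∞ indeterminate form.

Combine fractions or rationalize to convert ∞-∞ to 0/0 form:
  lim(x→∞) x - √(x² - 7x + 6) = 7/2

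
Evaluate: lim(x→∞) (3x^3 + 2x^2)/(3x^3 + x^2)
This is an ∞/∞ indeterminate form.

Apply L'Hôpital's rule: differentiate numerator and denominator separately.
  f(x) = 3·x^3 + 2·x^2   ⇒   f'(x) = 9·x^2 + 4·x
  g(x) = 3·x^3 + x^2   ⇒   g'(x) = 9·x^2 + 2·x
  lim(x→∞) f'(x)/g'(x) = lim(x→∞) (9·x^2 + 4·x)/(9·x^2 + 2·x)
  = 1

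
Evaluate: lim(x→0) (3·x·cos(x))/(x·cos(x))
This is a 0/0 indeterminate form.

Apply L'Hôpital's rule: differentiate numerator and denominator separately.
  f(x) = 3·x·cos(x)   ⇒   f'(x) = -3·x·sin(x) + 3·cos(x)
  g(x) = x·cos(x)   ⇒   g'(x) = -x·sin(x) + cos(x)
  lim(x→0) f'(x)/g'(x) = lim(x→0) (-3·x·sin(x) + 3·cos(x))/(-x·sin(x) + cos(x))
  = 3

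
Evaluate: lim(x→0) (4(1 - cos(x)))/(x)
This is a 0/0 indeterminate form.

Apply L'Hôpital's rule: differentiate numerator and denominator separately.
  f(x) = 4 - 4·cos(x)   ⇒   f'(x) = 4·sin(x)
  g(x) = x   ⇒   g'(x) = 1
  lim(x→0) f'(x)/g'(x) = lim(x→0) (4·sin(x))/(1)
  = 0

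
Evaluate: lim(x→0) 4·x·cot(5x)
This is a 0·∞ indeterminate form.

Rewrite 0·∞ as a quotient (0/0 or ∞/∞ form), then apply L'Hôpital's rule:
  lim(x→0) 4·x·cot(5x) = 4/5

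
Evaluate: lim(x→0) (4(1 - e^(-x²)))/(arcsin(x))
This is a 0/0 indeterminate form.

Apply L'Hôpital's rule: differentiate numerator and denominator separately.
  f(x) = 4 - 4·e^(-x^2)   ⇒   f'(x) = 8·x·e^(-x^2)
  g(x) = asin(x)   ⇒   g'(x) = 1/sqrt(1 - x^2)
  lim(x→0) f'(x)/g'(x) = lim(x→0) (8·x·e^(-x^2))/(1/sqrt(1 - x^2))
  = 0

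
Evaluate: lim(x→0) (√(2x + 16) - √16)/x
This is a standard limit.

Factor or rationalize the expression:
  lim(x→0) (√(2x + 16) - √16)/x = 1/4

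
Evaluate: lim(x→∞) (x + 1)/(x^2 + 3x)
This is an ∞/∞ indeterminate form.

Apply L'Hôpital's rule: differentiate numerator and denominator separately.
  f(x) = x + 1   ⇒   f'(x) = 1
  g(x) = x^2 + 3·x   ⇒   g'(x) = 2·x + 3
  lim(x→∞) f'(x)/g'(x) = lim(x→∞) (1)/(2·x + 3)
  = 0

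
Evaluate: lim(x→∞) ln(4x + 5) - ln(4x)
This is an ∞-∞ indeterminate form.

Combine fractions or rationalize to convert ∞-∞ to 0/0 form:
  lim(x→∞) ln(4x + 5) - ln(4x) = 0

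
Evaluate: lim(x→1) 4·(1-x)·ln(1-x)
This is a 0·∞ indeterminate form.

Rewrite 0·∞ as a quotient (0/0 or ∞/∞ form), then apply L'Hôpital's rule:
  lim(x→1) 4·(1-x)·ln(1-x) = 0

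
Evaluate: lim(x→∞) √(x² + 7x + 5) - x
This is an ∞-∞ indeterminate form.

Combine fractions or rationalize to convert ∞-∞ to 0/0 form:
  lim(x→∞) √(x² + 7x + 5) - x = 7/2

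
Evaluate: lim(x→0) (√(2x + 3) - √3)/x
This is a standard limit.

Factor or rationalize the expression:
  lim(x→0) (√(2x + 3) - √3)/x = sqrt(3)/3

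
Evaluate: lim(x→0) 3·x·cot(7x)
This is a 0·∞ indeterminate form.

Rewrite 0·∞ as a quotient (0/0 or ∞/∞ form), then apply L'Hôpital's rule:
  lim(x→0) 3·x·cot(7x) = 3/7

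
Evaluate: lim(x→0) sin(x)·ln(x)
This is a 0·∞ indeterminate form.

Rewrite 0·∞ as a quotient (0/0 or ∞/∞ form), then apply L'Hôpital's rule:
  lim(x→0) sin(x)·ln(x) = 0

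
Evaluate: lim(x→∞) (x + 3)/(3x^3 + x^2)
This is an ∞/∞ indeterminate form.

Apply L'Hôpital's rule: differentiate numerator and denominator separately.
  f(x) = x + 3   ⇒   f'(x) = 1
  g(x) = 3·x^3 + x^2   ⇒   g'(x) = 9·x^2 + 2·x
  lim(x→∞) f'(x)/g'(x) = lim(x→∞) (1)/(9·x^2 + 2·x)
  = 0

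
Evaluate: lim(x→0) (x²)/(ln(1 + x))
This is a 0/0 indeterminate form.

Apply L'Hôpital's rule: differentiate numerator and denominator separately.
  f(x) = x^2   ⇒   f'(x) = 2·x
  g(x) = ln(x + 1)   ⇒   g'(x) = 1/(x + 1)
  lim(x→0) f'(x)/g'(x) = lim(x→0) (2·x)/(1/(x + 1))
  = 0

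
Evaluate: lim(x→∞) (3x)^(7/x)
This is an exponential indeterminate form.

For exponential indeterminate forms, take the natural log:
  Let L = lim(x→∞) (3x)^(7/x)
  Then ln(L) = lim(x→∞) [exponent × ln(base)]
  Evaluate using L'Hôpital or standard limits, then exponentiate.
  L = 1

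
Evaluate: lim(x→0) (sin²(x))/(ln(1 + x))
This is a 0/0 indeterminate form.

Apply L'Hôpital's rule: differentiate numerator and denominator separately.
  f(x) = sin(x)^2   ⇒   f'(x) = 2·sin(x)·cos(x)
  g(x) = ln(x + 1)   ⇒   g'(x) = 1/(x + 1)
  lim(x→0) f'(x)/g'(x) = lim(x→0) (2·sin(x)·cos(x))/(1/(x + 1))
  = 0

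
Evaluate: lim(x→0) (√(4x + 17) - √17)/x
This is a standard limit.

Factor or rationalize the expression:
  lim(x→0) (√(4x + 17) - √17)/x = 2·sqrt(17)/17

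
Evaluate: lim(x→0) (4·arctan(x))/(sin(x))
This is a 0/0 indeterminate form.

Apply L'Hôpital's rule: differentiate numerator and denominator separately.
  f(x) = 4·atan(x)   ⇒   f'(x) = 4/(x^2 + 1)
  g(x) = sin(x)   ⇒   g'(x) = cos(x)
  lim(x→0) f'(x)/g'(x) = lim(x→0) (4/(x^2 + 1))/(cos(x))
  = 4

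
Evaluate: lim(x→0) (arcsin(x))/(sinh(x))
This is a 0/0 indeterminate form.

Apply L'Hôpital's rule: differentiate numerator and denominator separately.
  f(x) = asin(x)   ⇒   f'(x) = 1/sqrt(1 - x^2)
  g(x) = sinh(x)   ⇒   g'(x) = cosh(x)
  lim(x→0) f'(x)/g'(x) = lim(x→0) (1/sqrt(1 - x^2))/(cosh(x))
  = 1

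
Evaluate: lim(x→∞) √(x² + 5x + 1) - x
This is an ∞-∞ indeterminate form.

Combine fractions or rationalize to convert ∞-∞ to 0/0 form:
  lim(x→∞) √(x² + 5x + 1) - x = 5/2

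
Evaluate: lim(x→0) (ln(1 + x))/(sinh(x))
This is a 0/0 indeterminate form.

Apply L'Hôpital's rule: differentiate numerator and denominator separately.
  f(x) = ln(x + 1)   ⇒   f'(x) = 1/(x + 1)
  g(x) = sinh(x)   ⇒   g'(x) = cosh(x)
  lim(x→0) f'(x)/g'(x) = lim(x→0) (1/(x + 1))/(cosh(x))
  = 1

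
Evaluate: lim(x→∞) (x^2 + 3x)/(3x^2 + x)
This is an ∞/∞ indeterminate form.

Apply L'Hôpital's rule: differentiate numerator and denominator separately.
  f(x) = x^2 + 3·x   ⇒   f'(x) = 2·x + 3
  g(x) = 3·x^2 + x   ⇒   g'(x) = 6·x + 1
  lim(x→∞) f'(x)/g'(x) = lim(x→∞) (2·x + 3)/(6·x + 1)
  = 1/3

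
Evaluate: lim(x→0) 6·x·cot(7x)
This is a 0·∞ indeterminate form.

Rewrite 0·∞ as a quotient (0/0 or ∞/∞ form), then apply L'Hôpital's rule:
  lim(x→0) 6·x·cot(7x) = 6/7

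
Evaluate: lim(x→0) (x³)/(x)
This is a 0/0 indeterminate form.

Apply L'Hôpital's rule: differentiate numerator and denominator separately.
  f(x) = x^3   ⇒   f'(x) = 3·x^2
  g(x) = x   ⇒   g'(x) = 1
  lim(x→0) f'(x)/g'(x) = lim(x→0) (3·x^2)/(1)
  = 0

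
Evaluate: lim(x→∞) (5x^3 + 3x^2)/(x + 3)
This is an ∞/∞ indeterminate form.

Apply L'Hôpital's rule: differentiate numerator and denominator separately.
  f(x) = 5·x^3 + 3·x^2   ⇒   f'(x) = 15·x^2 + 6·x
  g(x) = x + 3   ⇒   g'(x) = 1
  lim(x→∞) f'(x)/g'(x) = lim(x→∞) (15·x^2 + 6·x)/(1)
  = ∞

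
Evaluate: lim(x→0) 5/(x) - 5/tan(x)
This is an ∞-∞ indeterminate form.

Combine fractions or rationalize to convert ∞-∞ to 0/0 form:
  lim(x→0) 5/(x) - 5/tan(x) = 0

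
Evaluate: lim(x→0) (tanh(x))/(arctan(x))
This is a 0/0 indeterminate form.

Apply L'Hôpital's rule: differentiate numerator and denominator separately.
  f(x) = tanh(x)   ⇒   f'(x) = 1 - tanh(x)^2
  g(x) = atan(x)   ⇒   g'(x) = 1/(x^2 + 1)
  lim(x→0) f'(x)/g'(x) = lim(x→0) (1 - tanh(x)^2)/(1/(x^2 + 1))
  = 1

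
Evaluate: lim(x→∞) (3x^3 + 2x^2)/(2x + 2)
This is an ∞/∞ indeterminate form.

Apply L'Hôpital's rule: differentiate numerator and denominator separately.
  f(x) = 3·x^3 + 2·x^2   ⇒   f'(x) = 9·x^2 + 4·x
  g(x) = 2·x + 2   ⇒   g'(x) = 2
  lim(x→∞) f'(x)/g'(x) = lim(x→∞) (9·x^2 + 4·x)/(2)
  = ∞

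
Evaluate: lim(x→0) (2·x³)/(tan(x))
This is a 0/0 indeterminate form.

Apply L'Hôpital's rule: differentiate numerator and denominator separately.
  f(x) = 2·x^3   ⇒   f'(x) = 6·x^2
  g(x) = tan(x)   ⇒   g'(x) = tan(x)^2 + 1
  lim(x→0) f'(x)/g'(x) = lim(x→0) (6·x^2)/(tan(x)^2 + 1)
  = 0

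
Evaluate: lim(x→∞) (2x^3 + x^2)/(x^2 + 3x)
This is an ∞/∞ indeterminate form.

Apply L'Hôpital's rule: differentiate numerator and denominator separately.
  f(x) = 2·x^3 + x^2   ⇒   f'(x) = 6·x^2 + 2·x
  g(x) = x^2 + 3·x   ⇒   g'(x) = 2·x + 3
  lim(x→∞) f'(x)/g'(x) = lim(x→∞) (6·x^2 + 2·x)/(2·x + 3)
  = ∞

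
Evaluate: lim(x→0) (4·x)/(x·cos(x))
This is a 0/0 indeterminate form.

Apply L'Hôpital's rule: differentiate numerator and denominator separately.
  f(x) = 4·x   ⇒   f'(x) = 4
  g(x) = x·cos(x)   ⇒   g'(x) = -x·sin(x) + cos(x)
  lim(x→0) f'(x)/g'(x) = lim(x→0) (4)/(-x·sin(x) + cos(x))
  = 4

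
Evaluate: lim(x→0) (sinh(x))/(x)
This is a 0/0 indeterminate form.

Apply L'Hôpital's rule: differentiate numerator and denominator separately.
  f(x) = sinh(x)   ⇒   f'(x) = cosh(x)
  g(x) = x   ⇒   g'(x) = 1
  lim(x→0) f'(x)/g'(x) = lim(x→0) (cosh(x))/(1)
  = 1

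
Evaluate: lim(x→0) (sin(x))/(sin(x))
This is a 0/0 indeterminate form.

Apply L'Hôpital's rule: differentiate numerator and denominator separately.
  f(x) = sin(x)   ⇒   f'(x) = cos(x)
  g(x) = sin(x)   ⇒   g'(x) = cos(x)
  lim(x→0) f'(x)/g'(x) = lim(x→0) (cos(x))/(cos(x))
  = 1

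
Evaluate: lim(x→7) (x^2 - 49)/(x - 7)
This is a standard limit.

Factor or rationalize the expression:
  lim(x→7) (x^2 - 49)/(x - 7) = 14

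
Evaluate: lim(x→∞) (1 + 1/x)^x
This is an exponential indeterminate form.

For exponential indeterminate forms, take the natural log:
  Let L = lim(x→∞) (1 + 1/x)^x
  Then ln(L) = lim(x→∞) [exponent × ln(base)]
  Evaluate using L'Hôpital or standard limits, then exponentiate.
  L = e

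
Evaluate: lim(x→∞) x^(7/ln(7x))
This is an exponential indeterminate form.

For exponential indeterminate forms, take the natural log:
  Let L = lim(x→∞) x^(7/ln(7x))
  Then ln(L) = lim(x→∞) [exponent × ln(base)]
  Evaluate using L'Hôpital or standard limits, then exponentiate.
  L = e^(7)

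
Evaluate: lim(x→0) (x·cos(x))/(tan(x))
This is a 0/0 indeterminate form.

Apply L'Hôpital's rule: differentiate numerator and denominator separately.
  f(x) = x·cos(x)   ⇒   f'(x) = -x·sin(x) + cos(x)
  g(x) = tan(x)   ⇒   g'(x) = tan(x)^2 + 1
  lim(x→0) f'(x)/g'(x) = lim(x→0) (-x·sin(x) + cos(x))/(tan(x)^2 + 1)
  = 1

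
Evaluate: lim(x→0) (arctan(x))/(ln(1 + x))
This is a 0/0 indeterminate form.

Apply L'Hôpital's rule: differentiate numerator and denominator separately.
  f(x) = atan(x)   ⇒   f'(x) = 1/(x^2 + 1)
  g(x) = ln(x + 1)   ⇒   g'(x) = 1/(x + 1)
  lim(x→0) f'(x)/g'(x) = lim(x→0) (1/(x^2 + 1))/(1/(x + 1))
  = 1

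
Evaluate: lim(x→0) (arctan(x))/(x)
This is a 0/0 indeterminate form.

Apply L'Hôpital's rule: differentiate numerator and denominator separately.
  f(x) = atan(x)   ⇒   f'(x) = 1/(x^2 + 1)
  g(x) = x   ⇒   g'(x) = 1
  lim(x→0) f'(x)/g'(x) = lim(x→0) (1/(x^2 + 1))/(1)
  = 1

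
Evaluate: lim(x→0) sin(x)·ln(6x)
This is a 0·∞ indeterminate form.

Rewrite 0·∞ as a quotient (0/0 or ∞/∞ form), then apply L'Hôpital's rule:
  lim(x→0) sin(x)·ln(6x) = 0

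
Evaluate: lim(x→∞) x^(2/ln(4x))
This is an exponential indeterminate form.

For exponential indeterminate forms, take the natural log:
  Let L = lim(x→∞) x^(2/ln(4x))
  Then ln(L) = lim(x→∞) [exponent × ln(base)]
  Evaluate using L'Hôpital or standard limits, then exponentiate.
  L = e²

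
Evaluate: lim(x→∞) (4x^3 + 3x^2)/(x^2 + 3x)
This is an ∞/∞ indeterminate form.

Apply L'Hôpital's rule: differentiate numerator and denominator separately.
  f(x) = 4·x^3 + 3·x^2   ⇒   f'(x) = 12·x^2 + 6·x
  g(x) = x^2 + 3·x   ⇒   g'(x) = 2·x + 3
  lim(x→∞) f'(x)/g'(x) = lim(x→∞) (12·x^2 + 6·x)/(2·x + 3)
  = ∞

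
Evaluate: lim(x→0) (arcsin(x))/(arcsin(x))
This is a 0/0 indeterminate form.

Apply L'Hôpital's rule: differentiate numerator and denominator separately.
  f(x) = asin(x)   ⇒   f'(x) = 1/sqrt(1 - x^2)
  g(x) = asin(x)   ⇒   g'(x) = 1/sqrt(1 - x^2)
  lim(x→0) f'(x)/g'(x) = lim(x→0) (1/sqrt(1 - x^2))/(1/sqrt(1 - x^2))
  = 1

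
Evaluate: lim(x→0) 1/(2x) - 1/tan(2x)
This is an ∞-∞ indeterminate form.

Combine fractions or rationalize to convert ∞-∞ to 0/0 form:
  lim(x→0) 1/(2x) - 1/tan(2x) = 0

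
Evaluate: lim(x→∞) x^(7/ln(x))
This is an exponential indeterminate form.

For exponential indeterminate forms, take the natural log:
  Let L = lim(x→∞) x^(7/ln(x))
  Then ln(L) = lim(x→∞) [exponent × ln(base)]
  Evaluate using L'Hôpital or standard limits, then exponentiate.
  L = e^(7)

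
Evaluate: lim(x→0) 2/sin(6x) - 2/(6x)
This is an ∞-∞ indeterminate form.

Combine fractions or rationalize to convert ∞-∞ to 0/0 form:
  lim(x→0) 2/sin(6x) - 2/(6x) = 0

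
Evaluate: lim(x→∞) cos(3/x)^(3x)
This is an exponential indeterminate form.

For exponential indeterminate forms, take the natural log:
  Let L = lim(x→∞) cos(3/x)^(3x)
  Then ln(L) = lim(x→∞) [exponent × ln(base)]
  Evaluate using L'Hôpital or standard limits, then exponentiate.
  L = 1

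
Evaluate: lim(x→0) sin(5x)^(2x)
This is an exponential indeterminate form.

For exponential indeterminate forms, take the natural log:
  Let L = lim(x→0) sin(5x)^(2x)
  Then ln(L) = lim(x→0) [exponent × ln(base)]
  Evaluate using L'Hôpital or standard limits, then exponentiate.
  L = 1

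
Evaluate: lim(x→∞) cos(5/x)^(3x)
This is an exponential indeterminate form.

For exponential indeterminate forms, take the natural log:
  Let L = lim(x→∞) cos(5/x)^(3x)
  Then ln(L) = lim(x→∞) [exponent × ln(base)]
  Evaluate using L'Hôpital or standard limits, then exponentiate.
  L = 1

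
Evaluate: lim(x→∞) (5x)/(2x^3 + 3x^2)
This is an ∞/∞ indeterminate form.

Apply L'Hôpital's rule: differentiate numerator and denominator separately.
  f(x) = 5·x   ⇒   f'(x) = 5
  g(x) = 2·x^3 + 3·x^2   ⇒   g'(x) = 6·x^2 + 6·x
  lim(x→∞) f'(x)/g'(x) = lim(x→∞) (5)/(6·x^2 + 6·x)
  = 0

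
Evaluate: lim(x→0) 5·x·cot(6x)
This is a 0·∞ indeterminate form.

Rewrite 0·∞ as a quotient (0/0 or ∞/∞ form), then apply L'Hôpital's rule:
  lim(x→0) 5·x·cot(6x) = 5/6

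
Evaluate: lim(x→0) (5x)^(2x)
This is an exponential indeterminate form.

For exponential indeterminate forms, take the natural log:
  Let L = lim(x→0) (5x)^(2x)
  Then ln(L) = lim(x→0) [exponent × ln(base)]
  Evaluate using L'Hôpital or standard limits, then exponentiate.
  L = 1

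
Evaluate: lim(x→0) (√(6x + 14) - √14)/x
This is a standard limit.

Factor or rationalize the expression:
  lim(x→0) (√(6x + 14) - √14)/x = 3·sqrt(14)/14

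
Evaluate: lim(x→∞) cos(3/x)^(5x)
This is an exponential indeterminate form.

For exponential indeterminate forms, take the natural log:
  Let L = lim(x→∞) cos(3/x)^(5x)
  Then ln(L) = lim(x→∞) [exponent × ln(base)]
  Evaluate using L'Hôpital or standard limits, then exponentiate.
  L = 1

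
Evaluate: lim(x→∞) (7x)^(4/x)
This is an exponential indeterminate form.

For exponential indeterminate forms, take the natural log:
  Let L = lim(x→∞) (7x)^(4/x)
  Then ln(L) = lim(x→∞) [exponent × ln(base)]
  Evaluate using L'Hôpital or standard limits, then exponentiate.
  L = 1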